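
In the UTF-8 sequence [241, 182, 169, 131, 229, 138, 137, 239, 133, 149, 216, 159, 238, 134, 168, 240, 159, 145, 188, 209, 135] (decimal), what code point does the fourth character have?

Offset 0: leading byte 0xF1 = 11110001 → 4-byte char #1 = F1 B6 A9 83.
Offset 4: leading byte 0xE5 = 11100101 → 3-byte char #2 = E5 8A 89.
Offset 7: leading byte 0xEF = 11101111 → 3-byte char #3 = EF 85 95.
Offset 10: leading byte 0xD8 = 11011000 → 2-byte char #4 = D8 9F.
Leading byte 0xD8 = 11011000 matches 110xxxxx → 2-byte sequence.
Byte 1: 0xD8 = 11011000, payload 11000 (5 bits).
Byte 2: 0x9F = 10011111 (10xxxxxx ✓), payload 011111.
Concatenate: 11000011111 = 0x61F (11 bits → U+061F).

U+061F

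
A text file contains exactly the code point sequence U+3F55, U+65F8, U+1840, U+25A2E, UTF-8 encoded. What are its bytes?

E3 BD 95 E6 97 B8 E1 A1 80 F0 A5 A8 AE

U+3F55: 3-byte form → E3 BD 95.
U+65F8: 3-byte form → E6 97 B8.
U+1840: 3-byte form → E1 A1 80.
U+25A2E: 4-byte form → F0 A5 A8 AE.
Concatenated (13 bytes): E3 BD 95 E6 97 B8 E1 A1 80 F0 A5 A8 AE.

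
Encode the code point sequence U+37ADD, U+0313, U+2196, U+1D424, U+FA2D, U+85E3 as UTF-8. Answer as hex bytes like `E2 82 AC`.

F0 B7 AB 9D CC 93 E2 86 96 F0 9D 90 A4 EF A8 AD E8 97 A3

U+37ADD: 4-byte form → F0 B7 AB 9D.
U+0313: 2-byte form → CC 93.
U+2196: 3-byte form → E2 86 96.
U+1D424: 4-byte form → F0 9D 90 A4.
U+FA2D: 3-byte form → EF A8 AD.
U+85E3: 3-byte form → E8 97 A3.
Concatenated (19 bytes): F0 B7 AB 9D CC 93 E2 86 96 F0 9D 90 A4 EF A8 AD E8 97 A3.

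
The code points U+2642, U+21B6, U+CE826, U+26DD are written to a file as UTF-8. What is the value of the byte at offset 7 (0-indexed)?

U+2642 → 3-byte form E2 99 82 at offsets 0–2.
U+21B6 → 3-byte form E2 86 B6 at offsets 3–5.
U+CE826 → 4-byte form F3 8E A0 A6 at offsets 6–9.
Offset 7 falls in char 3's range; it's byte 2 of F3 8E A0 A6 = 0x8E.

0x8E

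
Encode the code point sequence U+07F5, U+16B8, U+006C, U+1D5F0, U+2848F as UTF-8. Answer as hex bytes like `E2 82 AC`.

DF B5 E1 9A B8 6C F0 9D 97 B0 F0 A8 92 8F

U+07F5: 2-byte form → DF B5.
U+16B8: 3-byte form → E1 9A B8.
U+006C: 1-byte form → 6C.
U+1D5F0: 4-byte form → F0 9D 97 B0.
U+2848F: 4-byte form → F0 A8 92 8F.
Concatenated (14 bytes): DF B5 E1 9A B8 6C F0 9D 97 B0 F0 A8 92 8F.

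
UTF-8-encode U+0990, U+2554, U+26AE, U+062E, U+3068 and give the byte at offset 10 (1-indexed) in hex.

0xD8

1-indexed offset 10 is 0-indexed offset 9.
U+0990 → 3-byte form E0 A6 90 at offsets 0–2.
U+2554 → 3-byte form E2 95 94 at offsets 3–5.
U+26AE → 3-byte form E2 9A AE at offsets 6–8.
U+062E → 2-byte form D8 AE at offsets 9–10.
Offset 9 falls in char 4's range; it's byte 1 of D8 AE = 0xD8.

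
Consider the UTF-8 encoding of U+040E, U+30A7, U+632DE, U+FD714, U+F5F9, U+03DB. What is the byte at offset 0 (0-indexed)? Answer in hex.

0xD0

U+040E → 2-byte form D0 8E at offsets 0–1.
Offset 0 falls in char 1's range; it's byte 1 of D0 8E = 0xD0.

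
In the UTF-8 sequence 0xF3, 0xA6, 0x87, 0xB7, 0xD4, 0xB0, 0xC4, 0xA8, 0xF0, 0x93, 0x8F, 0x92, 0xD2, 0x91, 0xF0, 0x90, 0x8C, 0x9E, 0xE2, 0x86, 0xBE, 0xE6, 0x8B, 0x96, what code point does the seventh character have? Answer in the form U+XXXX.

U+21BE

Offset 0: leading byte 0xF3 = 11110011 → 4-byte char #1 = F3 A6 87 B7.
Offset 4: leading byte 0xD4 = 11010100 → 2-byte char #2 = D4 B0.
Offset 6: leading byte 0xC4 = 11000100 → 2-byte char #3 = C4 A8.
Offset 8: leading byte 0xF0 = 11110000 → 4-byte char #4 = F0 93 8F 92.
Offset 12: leading byte 0xD2 = 11010010 → 2-byte char #5 = D2 91.
Offset 14: leading byte 0xF0 = 11110000 → 4-byte char #6 = F0 90 8C 9E.
Offset 18: leading byte 0xE2 = 11100010 → 3-byte char #7 = E2 86 BE.
Leading byte 0xE2 = 11100010 matches 1110xxxx → 3-byte sequence.
Byte 1: 0xE2 = 11100010, payload 0010 (4 bits).
Byte 2: 0x86 = 10000110 (10xxxxxx ✓), payload 000110.
Byte 3: 0xBE = 10111110 (10xxxxxx ✓), payload 111110.
Concatenate: 0010000110111110 = 0x21BE (16 bits → U+21BE).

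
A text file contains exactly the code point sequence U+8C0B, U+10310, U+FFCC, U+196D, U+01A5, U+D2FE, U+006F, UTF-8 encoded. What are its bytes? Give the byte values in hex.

E8 B0 8B F0 90 8C 90 EF BF 8C E1 A5 AD C6 A5 ED 8B BE 6F

U+8C0B: 3-byte form → E8 B0 8B.
U+10310: 4-byte form → F0 90 8C 90.
U+FFCC: 3-byte form → EF BF 8C.
U+196D: 3-byte form → E1 A5 AD.
U+01A5: 2-byte form → C6 A5.
U+D2FE: 3-byte form → ED 8B BE.
U+006F: 1-byte form → 6F.
Concatenated (19 bytes): E8 B0 8B F0 90 8C 90 EF BF 8C E1 A5 AD C6 A5 ED 8B BE 6F.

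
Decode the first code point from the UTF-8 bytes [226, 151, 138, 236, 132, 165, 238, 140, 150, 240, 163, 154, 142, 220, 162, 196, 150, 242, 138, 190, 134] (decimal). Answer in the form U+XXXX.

Offset 0: leading byte 0xE2 = 11100010 → 3-byte char #1 = E2 97 8A.
Leading byte 0xE2 = 11100010 matches 1110xxxx → 3-byte sequence.
Byte 1: 0xE2 = 11100010, payload 0010 (4 bits).
Byte 2: 0x97 = 10010111 (10xxxxxx ✓), payload 010111.
Byte 3: 0x8A = 10001010 (10xxxxxx ✓), payload 001010.
Concatenate: 0010010111001010 = 0x25CA (16 bits → U+25CA).

U+25CA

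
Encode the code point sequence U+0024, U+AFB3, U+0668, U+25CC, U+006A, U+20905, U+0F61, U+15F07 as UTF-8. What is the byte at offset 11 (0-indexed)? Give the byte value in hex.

0xA0

U+0024 → 1-byte form 24 at offsets 0–0.
U+AFB3 → 3-byte form EA BE B3 at offsets 1–3.
U+0668 → 2-byte form D9 A8 at offsets 4–5.
U+25CC → 3-byte form E2 97 8C at offsets 6–8.
U+006A → 1-byte form 6A at offsets 9–9.
U+20905 → 4-byte form F0 A0 A4 85 at offsets 10–13.
Offset 11 falls in char 6's range; it's byte 2 of F0 A0 A4 85 = 0xA0.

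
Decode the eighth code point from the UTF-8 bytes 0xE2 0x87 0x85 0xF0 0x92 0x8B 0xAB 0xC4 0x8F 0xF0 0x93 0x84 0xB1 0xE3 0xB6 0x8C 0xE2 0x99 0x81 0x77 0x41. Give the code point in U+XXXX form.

U+0041

Offset 0: leading byte 0xE2 = 11100010 → 3-byte char #1 = E2 87 85.
Offset 3: leading byte 0xF0 = 11110000 → 4-byte char #2 = F0 92 8B AB.
Offset 7: leading byte 0xC4 = 11000100 → 2-byte char #3 = C4 8F.
Offset 9: leading byte 0xF0 = 11110000 → 4-byte char #4 = F0 93 84 B1.
Offset 13: leading byte 0xE3 = 11100011 → 3-byte char #5 = E3 B6 8C.
Offset 16: leading byte 0xE2 = 11100010 → 3-byte char #6 = E2 99 81.
Offset 19: leading byte 0x77 = 01110111 → 1-byte char #7 = 77.
Offset 20: leading byte 0x41 = 01000001 → 1-byte char #8 = 41.
Leading byte 0x41 = 01000001 matches 0xxxxxxx → 1-byte sequence.
Byte 1: 0x41 = 01000001, payload 1000001 (7 bits).
Concatenate: 1000001 = 0x41 (7 bits → U+0041).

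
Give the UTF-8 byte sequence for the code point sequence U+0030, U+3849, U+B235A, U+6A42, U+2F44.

30 E3 A1 89 F2 B2 8D 9A E6 A9 82 E2 BD 84

U+0030: 1-byte form → 30.
U+3849: 3-byte form → E3 A1 89.
U+B235A: 4-byte form → F2 B2 8D 9A.
U+6A42: 3-byte form → E6 A9 82.
U+2F44: 3-byte form → E2 BD 84.
Concatenated (14 bytes): 30 E3 A1 89 F2 B2 8D 9A E6 A9 82 E2 BD 84.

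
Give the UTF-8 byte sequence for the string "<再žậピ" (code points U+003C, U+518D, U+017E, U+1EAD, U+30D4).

U+003C: 1-byte form → 3C.
U+518D: 3-byte form → E5 86 8D.
U+017E: 2-byte form → C5 BE.
U+1EAD: 3-byte form → E1 BA AD.
U+30D4: 3-byte form → E3 83 94.
Concatenated (12 bytes): 3C E5 86 8D C5 BE E1 BA AD E3 83 94.

3C E5 86 8D C5 BE E1 BA AD E3 83 94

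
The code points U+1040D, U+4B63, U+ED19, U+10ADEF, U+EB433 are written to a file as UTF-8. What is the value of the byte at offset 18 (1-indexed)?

1-indexed offset 18 is 0-indexed offset 17.
U+1040D → 4-byte form F0 90 90 8D at offsets 0–3.
U+4B63 → 3-byte form E4 AD A3 at offsets 4–6.
U+ED19 → 3-byte form EE B4 99 at offsets 7–9.
U+10ADEF → 4-byte form F4 8A B7 AF at offsets 10–13.
U+EB433 → 4-byte form F3 AB 90 B3 at offsets 14–17.
Offset 17 falls in char 5's range; it's byte 4 of F3 AB 90 B3 = 0xB3.

0xB3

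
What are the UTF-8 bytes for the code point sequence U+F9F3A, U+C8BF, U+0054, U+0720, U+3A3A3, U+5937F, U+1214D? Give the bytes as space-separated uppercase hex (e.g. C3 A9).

U+F9F3A: 4-byte form → F3 B9 BC BA.
U+C8BF: 3-byte form → EC A2 BF.
U+0054: 1-byte form → 54.
U+0720: 2-byte form → DC A0.
U+3A3A3: 4-byte form → F0 BA 8E A3.
U+5937F: 4-byte form → F1 99 8D BF.
U+1214D: 4-byte form → F0 92 85 8D.
Concatenated (22 bytes): F3 B9 BC BA EC A2 BF 54 DC A0 F0 BA 8E A3 F1 99 8D BF F0 92 85 8D.

F3 B9 BC BA EC A2 BF 54 DC A0 F0 BA 8E A3 F1 99 8D BF F0 92 85 8D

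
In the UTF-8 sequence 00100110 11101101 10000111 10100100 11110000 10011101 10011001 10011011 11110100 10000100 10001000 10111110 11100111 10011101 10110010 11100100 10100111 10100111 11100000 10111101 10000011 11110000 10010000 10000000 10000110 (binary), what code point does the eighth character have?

U+10006

Offset 0: leading byte 0x26 = 00100110 → 1-byte char #1 = 26.
Offset 1: leading byte 0xED = 11101101 → 3-byte char #2 = ED 87 A4.
Offset 4: leading byte 0xF0 = 11110000 → 4-byte char #3 = F0 9D 99 9B.
Offset 8: leading byte 0xF4 = 11110100 → 4-byte char #4 = F4 84 88 BE.
Offset 12: leading byte 0xE7 = 11100111 → 3-byte char #5 = E7 9D B2.
Offset 15: leading byte 0xE4 = 11100100 → 3-byte char #6 = E4 A7 A7.
Offset 18: leading byte 0xE0 = 11100000 → 3-byte char #7 = E0 BD 83.
Offset 21: leading byte 0xF0 = 11110000 → 4-byte char #8 = F0 90 80 86.
Leading byte 0xF0 = 11110000 matches 11110xxx → 4-byte sequence.
Byte 1: 0xF0 = 11110000, payload 000 (3 bits).
Byte 2: 0x90 = 10010000 (10xxxxxx ✓), payload 010000.
Byte 3: 0x80 = 10000000 (10xxxxxx ✓), payload 000000.
Byte 4: 0x86 = 10000110 (10xxxxxx ✓), payload 000110.
Concatenate: 000010000000000000110 = 0x10006 (21 bits → U+10006).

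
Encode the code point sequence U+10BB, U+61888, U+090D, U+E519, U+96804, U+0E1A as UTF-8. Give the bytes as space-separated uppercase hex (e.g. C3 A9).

E1 82 BB F1 A1 A2 88 E0 A4 8D EE 94 99 F2 96 A0 84 E0 B8 9A

U+10BB: 3-byte form → E1 82 BB.
U+61888: 4-byte form → F1 A1 A2 88.
U+090D: 3-byte form → E0 A4 8D.
U+E519: 3-byte form → EE 94 99.
U+96804: 4-byte form → F2 96 A0 84.
U+0E1A: 3-byte form → E0 B8 9A.
Concatenated (20 bytes): E1 82 BB F1 A1 A2 88 E0 A4 8D EE 94 99 F2 96 A0 84 E0 B8 9A.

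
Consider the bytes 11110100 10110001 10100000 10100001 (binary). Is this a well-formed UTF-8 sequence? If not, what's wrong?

Leading byte 0xF4 = 11110100 → 4-byte form.
Payload = 0x131821, which exceeds U+10FFFF, the maximum Unicode code point. (Leading bytes F5–FF, or F4 followed by ≥ 0x90, are invalid.)

invalid (encodes a value above U+10FFFF)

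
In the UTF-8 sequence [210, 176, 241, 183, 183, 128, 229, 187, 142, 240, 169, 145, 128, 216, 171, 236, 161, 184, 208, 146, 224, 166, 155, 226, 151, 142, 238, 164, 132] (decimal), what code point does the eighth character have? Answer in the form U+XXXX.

Offset 0: leading byte 0xD2 = 11010010 → 2-byte char #1 = D2 B0.
Offset 2: leading byte 0xF1 = 11110001 → 4-byte char #2 = F1 B7 B7 80.
Offset 6: leading byte 0xE5 = 11100101 → 3-byte char #3 = E5 BB 8E.
Offset 9: leading byte 0xF0 = 11110000 → 4-byte char #4 = F0 A9 91 80.
Offset 13: leading byte 0xD8 = 11011000 → 2-byte char #5 = D8 AB.
Offset 15: leading byte 0xEC = 11101100 → 3-byte char #6 = EC A1 B8.
Offset 18: leading byte 0xD0 = 11010000 → 2-byte char #7 = D0 92.
Offset 20: leading byte 0xE0 = 11100000 → 3-byte char #8 = E0 A6 9B.
Leading byte 0xE0 = 11100000 matches 1110xxxx → 3-byte sequence.
Byte 1: 0xE0 = 11100000, payload 0000 (4 bits).
Byte 2: 0xA6 = 10100110 (10xxxxxx ✓), payload 100110.
Byte 3: 0x9B = 10011011 (10xxxxxx ✓), payload 011011.
Concatenate: 0000100110011011 = 0x99B (16 bits → U+099B).

U+099B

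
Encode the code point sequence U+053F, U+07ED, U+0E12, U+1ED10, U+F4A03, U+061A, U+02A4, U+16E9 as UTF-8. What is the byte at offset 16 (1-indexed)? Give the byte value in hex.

0xD8

1-indexed offset 16 is 0-indexed offset 15.
U+053F → 2-byte form D4 BF at offsets 0–1.
U+07ED → 2-byte form DF AD at offsets 2–3.
U+0E12 → 3-byte form E0 B8 92 at offsets 4–6.
U+1ED10 → 4-byte form F0 9E B4 90 at offsets 7–10.
U+F4A03 → 4-byte form F3 B4 A8 83 at offsets 11–14.
U+061A → 2-byte form D8 9A at offsets 15–16.
Offset 15 falls in char 6's range; it's byte 1 of D8 9A = 0xD8.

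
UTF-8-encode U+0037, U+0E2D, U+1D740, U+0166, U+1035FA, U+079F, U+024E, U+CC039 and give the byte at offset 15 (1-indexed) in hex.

1-indexed offset 15 is 0-indexed offset 14.
U+0037 → 1-byte form 37 at offsets 0–0.
U+0E2D → 3-byte form E0 B8 AD at offsets 1–3.
U+1D740 → 4-byte form F0 9D 9D 80 at offsets 4–7.
U+0166 → 2-byte form C5 A6 at offsets 8–9.
U+1035FA → 4-byte form F4 83 97 BA at offsets 10–13.
U+079F → 2-byte form DE 9F at offsets 14–15.
Offset 14 falls in char 6's range; it's byte 1 of DE 9F = 0xDE.

0xDE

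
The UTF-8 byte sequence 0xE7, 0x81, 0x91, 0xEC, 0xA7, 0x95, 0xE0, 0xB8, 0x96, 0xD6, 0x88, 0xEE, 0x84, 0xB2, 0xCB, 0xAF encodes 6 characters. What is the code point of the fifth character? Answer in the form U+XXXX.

U+E132

Offset 0: leading byte 0xE7 = 11100111 → 3-byte char #1 = E7 81 91.
Offset 3: leading byte 0xEC = 11101100 → 3-byte char #2 = EC A7 95.
Offset 6: leading byte 0xE0 = 11100000 → 3-byte char #3 = E0 B8 96.
Offset 9: leading byte 0xD6 = 11010110 → 2-byte char #4 = D6 88.
Offset 11: leading byte 0xEE = 11101110 → 3-byte char #5 = EE 84 B2.
Leading byte 0xEE = 11101110 matches 1110xxxx → 3-byte sequence.
Byte 1: 0xEE = 11101110, payload 1110 (4 bits).
Byte 2: 0x84 = 10000100 (10xxxxxx ✓), payload 000100.
Byte 3: 0xB2 = 10110010 (10xxxxxx ✓), payload 110010.
Concatenate: 1110000100110010 = 0xE132 (16 bits → U+E132).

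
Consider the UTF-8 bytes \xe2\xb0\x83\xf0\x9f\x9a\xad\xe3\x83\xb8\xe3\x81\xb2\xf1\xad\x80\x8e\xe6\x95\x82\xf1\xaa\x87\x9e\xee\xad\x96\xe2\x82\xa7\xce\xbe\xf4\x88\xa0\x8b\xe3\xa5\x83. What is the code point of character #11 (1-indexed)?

Offset 0: leading byte 0xE2 = 11100010 → 3-byte char #1 = E2 B0 83.
Offset 3: leading byte 0xF0 = 11110000 → 4-byte char #2 = F0 9F 9A AD.
Offset 7: leading byte 0xE3 = 11100011 → 3-byte char #3 = E3 83 B8.
Offset 10: leading byte 0xE3 = 11100011 → 3-byte char #4 = E3 81 B2.
Offset 13: leading byte 0xF1 = 11110001 → 4-byte char #5 = F1 AD 80 8E.
Offset 17: leading byte 0xE6 = 11100110 → 3-byte char #6 = E6 95 82.
Offset 20: leading byte 0xF1 = 11110001 → 4-byte char #7 = F1 AA 87 9E.
Offset 24: leading byte 0xEE = 11101110 → 3-byte char #8 = EE AD 96.
Offset 27: leading byte 0xE2 = 11100010 → 3-byte char #9 = E2 82 A7.
Offset 30: leading byte 0xCE = 11001110 → 2-byte char #10 = CE BE.
Offset 32: leading byte 0xF4 = 11110100 → 4-byte char #11 = F4 88 A0 8B.
Leading byte 0xF4 = 11110100 matches 11110xxx → 4-byte sequence.
Byte 1: 0xF4 = 11110100, payload 100 (3 bits).
Byte 2: 0x88 = 10001000 (10xxxxxx ✓), payload 001000.
Byte 3: 0xA0 = 10100000 (10xxxxxx ✓), payload 100000.
Byte 4: 0x8B = 10001011 (10xxxxxx ✓), payload 001011.
Concatenate: 100001000100000001011 = 0x10880B (21 bits → U+10880B).

U+10880B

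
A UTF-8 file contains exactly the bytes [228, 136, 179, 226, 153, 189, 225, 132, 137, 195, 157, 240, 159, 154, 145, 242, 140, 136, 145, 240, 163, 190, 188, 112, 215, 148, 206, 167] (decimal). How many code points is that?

10

Byte at offset 0: 0xE4 = 11100100 → 3-byte char (#1). Advance 3.
Byte at offset 3: 0xE2 = 11100010 → 3-byte char (#2). Advance 3.
Byte at offset 6: 0xE1 = 11100001 → 3-byte char (#3). Advance 3.
Byte at offset 9: 0xC3 = 11000011 → 2-byte char (#4). Advance 2.
Byte at offset 11: 0xF0 = 11110000 → 4-byte char (#5). Advance 4.
Byte at offset 15: 0xF2 = 11110010 → 4-byte char (#6). Advance 4.
Byte at offset 19: 0xF0 = 11110000 → 4-byte char (#7). Advance 4.
Byte at offset 23: 0x70 = 01110000 → 1-byte char (#8). Advance 1.
Byte at offset 24: 0xD7 = 11010111 → 2-byte char (#9). Advance 2.
Byte at offset 26: 0xCE = 11001110 → 2-byte char (#10). Advance 2.
Reached end at offset 28 after 10 code points.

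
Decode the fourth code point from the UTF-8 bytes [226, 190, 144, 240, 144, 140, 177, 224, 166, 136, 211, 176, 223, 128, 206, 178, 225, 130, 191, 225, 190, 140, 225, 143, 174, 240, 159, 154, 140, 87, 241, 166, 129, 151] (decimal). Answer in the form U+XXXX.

U+04F0

Offset 0: leading byte 0xE2 = 11100010 → 3-byte char #1 = E2 BE 90.
Offset 3: leading byte 0xF0 = 11110000 → 4-byte char #2 = F0 90 8C B1.
Offset 7: leading byte 0xE0 = 11100000 → 3-byte char #3 = E0 A6 88.
Offset 10: leading byte 0xD3 = 11010011 → 2-byte char #4 = D3 B0.
Leading byte 0xD3 = 11010011 matches 110xxxxx → 2-byte sequence.
Byte 1: 0xD3 = 11010011, payload 10011 (5 bits).
Byte 2: 0xB0 = 10110000 (10xxxxxx ✓), payload 110000.
Concatenate: 10011110000 = 0x4F0 (11 bits → U+04F0).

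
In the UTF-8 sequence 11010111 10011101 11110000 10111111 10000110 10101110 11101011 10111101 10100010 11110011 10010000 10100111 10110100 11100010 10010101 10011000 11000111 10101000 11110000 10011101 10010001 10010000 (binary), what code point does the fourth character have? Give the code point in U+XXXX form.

U+D09F4

Offset 0: leading byte 0xD7 = 11010111 → 2-byte char #1 = D7 9D.
Offset 2: leading byte 0xF0 = 11110000 → 4-byte char #2 = F0 BF 86 AE.
Offset 6: leading byte 0xEB = 11101011 → 3-byte char #3 = EB BD A2.
Offset 9: leading byte 0xF3 = 11110011 → 4-byte char #4 = F3 90 A7 B4.
Leading byte 0xF3 = 11110011 matches 11110xxx → 4-byte sequence.
Byte 1: 0xF3 = 11110011, payload 011 (3 bits).
Byte 2: 0x90 = 10010000 (10xxxxxx ✓), payload 010000.
Byte 3: 0xA7 = 10100111 (10xxxxxx ✓), payload 100111.
Byte 4: 0xB4 = 10110100 (10xxxxxx ✓), payload 110100.
Concatenate: 011010000100111110100 = 0xD09F4 (21 bits → U+D09F4).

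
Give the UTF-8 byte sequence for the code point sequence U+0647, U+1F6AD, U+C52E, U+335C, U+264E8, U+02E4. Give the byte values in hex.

U+0647: 2-byte form → D9 87.
U+1F6AD: 4-byte form → F0 9F 9A AD.
U+C52E: 3-byte form → EC 94 AE.
U+335C: 3-byte form → E3 8D 9C.
U+264E8: 4-byte form → F0 A6 93 A8.
U+02E4: 2-byte form → CB A4.
Concatenated (18 bytes): D9 87 F0 9F 9A AD EC 94 AE E3 8D 9C F0 A6 93 A8 CB A4.

D9 87 F0 9F 9A AD EC 94 AE E3 8D 9C F0 A6 93 A8 CB A4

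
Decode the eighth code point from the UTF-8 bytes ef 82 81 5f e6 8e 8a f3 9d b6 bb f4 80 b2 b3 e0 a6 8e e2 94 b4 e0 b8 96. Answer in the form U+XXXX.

Offset 0: leading byte 0xEF = 11101111 → 3-byte char #1 = EF 82 81.
Offset 3: leading byte 0x5F = 01011111 → 1-byte char #2 = 5F.
Offset 4: leading byte 0xE6 = 11100110 → 3-byte char #3 = E6 8E 8A.
Offset 7: leading byte 0xF3 = 11110011 → 4-byte char #4 = F3 9D B6 BB.
Offset 11: leading byte 0xF4 = 11110100 → 4-byte char #5 = F4 80 B2 B3.
Offset 15: leading byte 0xE0 = 11100000 → 3-byte char #6 = E0 A6 8E.
Offset 18: leading byte 0xE2 = 11100010 → 3-byte char #7 = E2 94 B4.
Offset 21: leading byte 0xE0 = 11100000 → 3-byte char #8 = E0 B8 96.
Leading byte 0xE0 = 11100000 matches 1110xxxx → 3-byte sequence.
Byte 1: 0xE0 = 11100000, payload 0000 (4 bits).
Byte 2: 0xB8 = 10111000 (10xxxxxx ✓), payload 111000.
Byte 3: 0x96 = 10010110 (10xxxxxx ✓), payload 010110.
Concatenate: 0000111000010110 = 0xE16 (16 bits → U+0E16).

U+0E16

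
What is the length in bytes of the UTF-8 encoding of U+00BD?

U+00BD = 0xBD. UTF-8 uses 1 byte below 0x80, 2 below 0x800, 3 below 0x10000, 4 up to 0x10FFFF. 0xBD is in U+0080–U+07FF → 2 bytes.

2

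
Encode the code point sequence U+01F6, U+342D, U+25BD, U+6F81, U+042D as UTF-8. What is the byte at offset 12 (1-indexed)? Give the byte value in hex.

1-indexed offset 12 is 0-indexed offset 11.
U+01F6 → 2-byte form C7 B6 at offsets 0–1.
U+342D → 3-byte form E3 90 AD at offsets 2–4.
U+25BD → 3-byte form E2 96 BD at offsets 5–7.
U+6F81 → 3-byte form E6 BE 81 at offsets 8–10.
U+042D → 2-byte form D0 AD at offsets 11–12.
Offset 11 falls in char 5's range; it's byte 1 of D0 AD = 0xD0.

0xD0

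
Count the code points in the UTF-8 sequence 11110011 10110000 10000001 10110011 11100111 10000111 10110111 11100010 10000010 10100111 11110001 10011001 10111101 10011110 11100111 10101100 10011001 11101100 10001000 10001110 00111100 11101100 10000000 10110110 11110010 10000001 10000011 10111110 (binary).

Byte at offset 0: 0xF3 = 11110011 → 4-byte char (#1). Advance 4.
Byte at offset 4: 0xE7 = 11100111 → 3-byte char (#2). Advance 3.
Byte at offset 7: 0xE2 = 11100010 → 3-byte char (#3). Advance 3.
Byte at offset 10: 0xF1 = 11110001 → 4-byte char (#4). Advance 4.
Byte at offset 14: 0xE7 = 11100111 → 3-byte char (#5). Advance 3.
Byte at offset 17: 0xEC = 11101100 → 3-byte char (#6). Advance 3.
Byte at offset 20: 0x3C = 00111100 → 1-byte char (#7). Advance 1.
Byte at offset 21: 0xEC = 11101100 → 3-byte char (#8). Advance 3.
Byte at offset 24: 0xF2 = 11110010 → 4-byte char (#9). Advance 4.
Reached end at offset 28 after 9 code points.

9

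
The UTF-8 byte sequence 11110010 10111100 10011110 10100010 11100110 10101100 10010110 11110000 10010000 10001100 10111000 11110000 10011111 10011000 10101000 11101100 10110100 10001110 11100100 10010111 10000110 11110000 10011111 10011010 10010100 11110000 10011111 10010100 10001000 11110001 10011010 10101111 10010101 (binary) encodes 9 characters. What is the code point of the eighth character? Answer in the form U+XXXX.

U+1F508

Offset 0: leading byte 0xF2 = 11110010 → 4-byte char #1 = F2 BC 9E A2.
Offset 4: leading byte 0xE6 = 11100110 → 3-byte char #2 = E6 AC 96.
Offset 7: leading byte 0xF0 = 11110000 → 4-byte char #3 = F0 90 8C B8.
Offset 11: leading byte 0xF0 = 11110000 → 4-byte char #4 = F0 9F 98 A8.
Offset 15: leading byte 0xEC = 11101100 → 3-byte char #5 = EC B4 8E.
Offset 18: leading byte 0xE4 = 11100100 → 3-byte char #6 = E4 97 86.
Offset 21: leading byte 0xF0 = 11110000 → 4-byte char #7 = F0 9F 9A 94.
Offset 25: leading byte 0xF0 = 11110000 → 4-byte char #8 = F0 9F 94 88.
Leading byte 0xF0 = 11110000 matches 11110xxx → 4-byte sequence.
Byte 1: 0xF0 = 11110000, payload 000 (3 bits).
Byte 2: 0x9F = 10011111 (10xxxxxx ✓), payload 011111.
Byte 3: 0x94 = 10010100 (10xxxxxx ✓), payload 010100.
Byte 4: 0x88 = 10001000 (10xxxxxx ✓), payload 001000.
Concatenate: 000011111010100001000 = 0x1F508 (21 bits → U+1F508).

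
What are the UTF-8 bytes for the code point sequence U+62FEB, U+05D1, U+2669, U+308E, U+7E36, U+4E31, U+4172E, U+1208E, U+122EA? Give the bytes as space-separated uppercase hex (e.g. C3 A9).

F1 A2 BF AB D7 91 E2 99 A9 E3 82 8E E7 B8 B6 E4 B8 B1 F1 81 9C AE F0 92 82 8E F0 92 8B AA

U+62FEB: 4-byte form → F1 A2 BF AB.
U+05D1: 2-byte form → D7 91.
U+2669: 3-byte form → E2 99 A9.
U+308E: 3-byte form → E3 82 8E.
U+7E36: 3-byte form → E7 B8 B6.
U+4E31: 3-byte form → E4 B8 B1.
U+4172E: 4-byte form → F1 81 9C AE.
U+1208E: 4-byte form → F0 92 82 8E.
U+122EA: 4-byte form → F0 92 8B AA.
Concatenated (30 bytes): F1 A2 BF AB D7 91 E2 99 A9 E3 82 8E E7 B8 B6 E4 B8 B1 F1 81 9C AE F0 92 82 8E F0 92 8B AA.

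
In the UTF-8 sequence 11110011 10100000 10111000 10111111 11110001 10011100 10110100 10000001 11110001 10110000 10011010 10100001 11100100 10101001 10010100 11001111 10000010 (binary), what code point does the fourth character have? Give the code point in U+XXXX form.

U+4A54

Offset 0: leading byte 0xF3 = 11110011 → 4-byte char #1 = F3 A0 B8 BF.
Offset 4: leading byte 0xF1 = 11110001 → 4-byte char #2 = F1 9C B4 81.
Offset 8: leading byte 0xF1 = 11110001 → 4-byte char #3 = F1 B0 9A A1.
Offset 12: leading byte 0xE4 = 11100100 → 3-byte char #4 = E4 A9 94.
Leading byte 0xE4 = 11100100 matches 1110xxxx → 3-byte sequence.
Byte 1: 0xE4 = 11100100, payload 0100 (4 bits).
Byte 2: 0xA9 = 10101001 (10xxxxxx ✓), payload 101001.
Byte 3: 0x94 = 10010100 (10xxxxxx ✓), payload 010100.
Concatenate: 0100101001010100 = 0x4A54 (16 bits → U+4A54).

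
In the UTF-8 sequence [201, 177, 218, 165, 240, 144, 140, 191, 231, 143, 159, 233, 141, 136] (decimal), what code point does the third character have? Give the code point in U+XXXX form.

Offset 0: leading byte 0xC9 = 11001001 → 2-byte char #1 = C9 B1.
Offset 2: leading byte 0xDA = 11011010 → 2-byte char #2 = DA A5.
Offset 4: leading byte 0xF0 = 11110000 → 4-byte char #3 = F0 90 8C BF.
Leading byte 0xF0 = 11110000 matches 11110xxx → 4-byte sequence.
Byte 1: 0xF0 = 11110000, payload 000 (3 bits).
Byte 2: 0x90 = 10010000 (10xxxxxx ✓), payload 010000.
Byte 3: 0x8C = 10001100 (10xxxxxx ✓), payload 001100.
Byte 4: 0xBF = 10111111 (10xxxxxx ✓), payload 111111.
Concatenate: 000010000001100111111 = 0x1033F (21 bits → U+1033F).

U+1033F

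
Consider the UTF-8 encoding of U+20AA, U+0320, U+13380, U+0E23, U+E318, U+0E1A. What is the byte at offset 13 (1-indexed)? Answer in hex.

0xEE

1-indexed offset 13 is 0-indexed offset 12.
U+20AA → 3-byte form E2 82 AA at offsets 0–2.
U+0320 → 2-byte form CC A0 at offsets 3–4.
U+13380 → 4-byte form F0 93 8E 80 at offsets 5–8.
U+0E23 → 3-byte form E0 B8 A3 at offsets 9–11.
U+E318 → 3-byte form EE 8C 98 at offsets 12–14.
Offset 12 falls in char 5's range; it's byte 1 of EE 8C 98 = 0xEE.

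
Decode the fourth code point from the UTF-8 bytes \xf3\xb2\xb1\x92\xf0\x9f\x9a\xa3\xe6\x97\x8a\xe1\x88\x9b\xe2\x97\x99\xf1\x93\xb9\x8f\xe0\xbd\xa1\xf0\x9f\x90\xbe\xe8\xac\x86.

Offset 0: leading byte 0xF3 = 11110011 → 4-byte char #1 = F3 B2 B1 92.
Offset 4: leading byte 0xF0 = 11110000 → 4-byte char #2 = F0 9F 9A A3.
Offset 8: leading byte 0xE6 = 11100110 → 3-byte char #3 = E6 97 8A.
Offset 11: leading byte 0xE1 = 11100001 → 3-byte char #4 = E1 88 9B.
Leading byte 0xE1 = 11100001 matches 1110xxxx → 3-byte sequence.
Byte 1: 0xE1 = 11100001, payload 0001 (4 bits).
Byte 2: 0x88 = 10001000 (10xxxxxx ✓), payload 001000.
Byte 3: 0x9B = 10011011 (10xxxxxx ✓), payload 011011.
Concatenate: 0001001000011011 = 0x121B (16 bits → U+121B).

U+121B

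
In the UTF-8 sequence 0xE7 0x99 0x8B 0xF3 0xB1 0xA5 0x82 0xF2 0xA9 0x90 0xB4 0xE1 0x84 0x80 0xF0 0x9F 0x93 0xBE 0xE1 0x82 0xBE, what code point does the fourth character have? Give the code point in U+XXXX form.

Offset 0: leading byte 0xE7 = 11100111 → 3-byte char #1 = E7 99 8B.
Offset 3: leading byte 0xF3 = 11110011 → 4-byte char #2 = F3 B1 A5 82.
Offset 7: leading byte 0xF2 = 11110010 → 4-byte char #3 = F2 A9 90 B4.
Offset 11: leading byte 0xE1 = 11100001 → 3-byte char #4 = E1 84 80.
Leading byte 0xE1 = 11100001 matches 1110xxxx → 3-byte sequence.
Byte 1: 0xE1 = 11100001, payload 0001 (4 bits).
Byte 2: 0x84 = 10000100 (10xxxxxx ✓), payload 000100.
Byte 3: 0x80 = 10000000 (10xxxxxx ✓), payload 000000.
Concatenate: 0001000100000000 = 0x1100 (16 bits → U+1100).

U+1100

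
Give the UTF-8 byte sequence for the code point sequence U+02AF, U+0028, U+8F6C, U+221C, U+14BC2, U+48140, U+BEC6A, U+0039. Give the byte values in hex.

CA AF 28 E8 BD AC E2 88 9C F0 94 AF 82 F1 88 85 80 F2 BE B1 AA 39

U+02AF: 2-byte form → CA AF.
U+0028: 1-byte form → 28.
U+8F6C: 3-byte form → E8 BD AC.
U+221C: 3-byte form → E2 88 9C.
U+14BC2: 4-byte form → F0 94 AF 82.
U+48140: 4-byte form → F1 88 85 80.
U+BEC6A: 4-byte form → F2 BE B1 AA.
U+0039: 1-byte form → 39.
Concatenated (22 bytes): CA AF 28 E8 BD AC E2 88 9C F0 94 AF 82 F1 88 85 80 F2 BE B1 AA 39.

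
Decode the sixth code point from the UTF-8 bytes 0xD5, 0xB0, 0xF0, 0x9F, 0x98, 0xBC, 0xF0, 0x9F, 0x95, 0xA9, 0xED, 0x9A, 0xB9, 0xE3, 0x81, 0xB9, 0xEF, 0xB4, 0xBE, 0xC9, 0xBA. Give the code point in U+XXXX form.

U+FD3E

Offset 0: leading byte 0xD5 = 11010101 → 2-byte char #1 = D5 B0.
Offset 2: leading byte 0xF0 = 11110000 → 4-byte char #2 = F0 9F 98 BC.
Offset 6: leading byte 0xF0 = 11110000 → 4-byte char #3 = F0 9F 95 A9.
Offset 10: leading byte 0xED = 11101101 → 3-byte char #4 = ED 9A B9.
Offset 13: leading byte 0xE3 = 11100011 → 3-byte char #5 = E3 81 B9.
Offset 16: leading byte 0xEF = 11101111 → 3-byte char #6 = EF B4 BE.
Leading byte 0xEF = 11101111 matches 1110xxxx → 3-byte sequence.
Byte 1: 0xEF = 11101111, payload 1111 (4 bits).
Byte 2: 0xB4 = 10110100 (10xxxxxx ✓), payload 110100.
Byte 3: 0xBE = 10111110 (10xxxxxx ✓), payload 111110.
Concatenate: 1111110100111110 = 0xFD3E (16 bits → U+FD3E).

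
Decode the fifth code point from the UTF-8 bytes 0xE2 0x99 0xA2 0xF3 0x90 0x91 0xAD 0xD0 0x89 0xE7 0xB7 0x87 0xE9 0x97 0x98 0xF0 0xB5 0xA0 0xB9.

Offset 0: leading byte 0xE2 = 11100010 → 3-byte char #1 = E2 99 A2.
Offset 3: leading byte 0xF3 = 11110011 → 4-byte char #2 = F3 90 91 AD.
Offset 7: leading byte 0xD0 = 11010000 → 2-byte char #3 = D0 89.
Offset 9: leading byte 0xE7 = 11100111 → 3-byte char #4 = E7 B7 87.
Offset 12: leading byte 0xE9 = 11101001 → 3-byte char #5 = E9 97 98.
Leading byte 0xE9 = 11101001 matches 1110xxxx → 3-byte sequence.
Byte 1: 0xE9 = 11101001, payload 1001 (4 bits).
Byte 2: 0x97 = 10010111 (10xxxxxx ✓), payload 010111.
Byte 3: 0x98 = 10011000 (10xxxxxx ✓), payload 011000.
Concatenate: 1001010111011000 = 0x95D8 (16 bits → U+95D8).

U+95D8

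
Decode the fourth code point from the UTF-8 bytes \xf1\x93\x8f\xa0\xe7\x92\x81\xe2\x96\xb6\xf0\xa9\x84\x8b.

U+2910B

Offset 0: leading byte 0xF1 = 11110001 → 4-byte char #1 = F1 93 8F A0.
Offset 4: leading byte 0xE7 = 11100111 → 3-byte char #2 = E7 92 81.
Offset 7: leading byte 0xE2 = 11100010 → 3-byte char #3 = E2 96 B6.
Offset 10: leading byte 0xF0 = 11110000 → 4-byte char #4 = F0 A9 84 8B.
Leading byte 0xF0 = 11110000 matches 11110xxx → 4-byte sequence.
Byte 1: 0xF0 = 11110000, payload 000 (3 bits).
Byte 2: 0xA9 = 10101001 (10xxxxxx ✓), payload 101001.
Byte 3: 0x84 = 10000100 (10xxxxxx ✓), payload 000100.
Byte 4: 0x8B = 10001011 (10xxxxxx ✓), payload 001011.
Concatenate: 000101001000100001011 = 0x2910B (21 bits → U+2910B).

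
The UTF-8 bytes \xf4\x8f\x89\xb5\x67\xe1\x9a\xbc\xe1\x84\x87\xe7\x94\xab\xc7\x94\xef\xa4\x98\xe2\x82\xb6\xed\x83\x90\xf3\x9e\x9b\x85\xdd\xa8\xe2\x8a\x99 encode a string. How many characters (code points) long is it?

Byte at offset 0: 0xF4 = 11110100 → 4-byte char (#1). Advance 4.
Byte at offset 4: 0x67 = 01100111 → 1-byte char (#2). Advance 1.
Byte at offset 5: 0xE1 = 11100001 → 3-byte char (#3). Advance 3.
Byte at offset 8: 0xE1 = 11100001 → 3-byte char (#4). Advance 3.
Byte at offset 11: 0xE7 = 11100111 → 3-byte char (#5). Advance 3.
Byte at offset 14: 0xC7 = 11000111 → 2-byte char (#6). Advance 2.
Byte at offset 16: 0xEF = 11101111 → 3-byte char (#7). Advance 3.
Byte at offset 19: 0xE2 = 11100010 → 3-byte char (#8). Advance 3.
Byte at offset 22: 0xED = 11101101 → 3-byte char (#9). Advance 3.
Byte at offset 25: 0xF3 = 11110011 → 4-byte char (#10). Advance 4.
Byte at offset 29: 0xDD = 11011101 → 2-byte char (#11). Advance 2.
Byte at offset 31: 0xE2 = 11100010 → 3-byte char (#12). Advance 3.
Reached end at offset 34 after 12 code points.

12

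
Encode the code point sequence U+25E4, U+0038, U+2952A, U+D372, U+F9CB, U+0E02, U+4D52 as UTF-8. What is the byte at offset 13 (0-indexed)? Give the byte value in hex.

U+25E4 → 3-byte form E2 97 A4 at offsets 0–2.
U+0038 → 1-byte form 38 at offsets 3–3.
U+2952A → 4-byte form F0 A9 94 AA at offsets 4–7.
U+D372 → 3-byte form ED 8D B2 at offsets 8–10.
U+F9CB → 3-byte form EF A7 8B at offsets 11–13.
Offset 13 falls in char 5's range; it's byte 3 of EF A7 8B = 0x8B.

0x8B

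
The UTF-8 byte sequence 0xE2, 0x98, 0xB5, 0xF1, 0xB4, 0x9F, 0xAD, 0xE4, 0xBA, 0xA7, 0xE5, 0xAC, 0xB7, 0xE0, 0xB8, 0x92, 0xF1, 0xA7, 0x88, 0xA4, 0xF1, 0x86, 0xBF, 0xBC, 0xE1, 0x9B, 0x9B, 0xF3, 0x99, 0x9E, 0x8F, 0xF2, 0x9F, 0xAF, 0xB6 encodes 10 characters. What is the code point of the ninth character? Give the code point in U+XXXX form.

Offset 0: leading byte 0xE2 = 11100010 → 3-byte char #1 = E2 98 B5.
Offset 3: leading byte 0xF1 = 11110001 → 4-byte char #2 = F1 B4 9F AD.
Offset 7: leading byte 0xE4 = 11100100 → 3-byte char #3 = E4 BA A7.
Offset 10: leading byte 0xE5 = 11100101 → 3-byte char #4 = E5 AC B7.
Offset 13: leading byte 0xE0 = 11100000 → 3-byte char #5 = E0 B8 92.
Offset 16: leading byte 0xF1 = 11110001 → 4-byte char #6 = F1 A7 88 A4.
Offset 20: leading byte 0xF1 = 11110001 → 4-byte char #7 = F1 86 BF BC.
Offset 24: leading byte 0xE1 = 11100001 → 3-byte char #8 = E1 9B 9B.
Offset 27: leading byte 0xF3 = 11110011 → 4-byte char #9 = F3 99 9E 8F.
Leading byte 0xF3 = 11110011 matches 11110xxx → 4-byte sequence.
Byte 1: 0xF3 = 11110011, payload 011 (3 bits).
Byte 2: 0x99 = 10011001 (10xxxxxx ✓), payload 011001.
Byte 3: 0x9E = 10011110 (10xxxxxx ✓), payload 011110.
Byte 4: 0x8F = 10001111 (10xxxxxx ✓), payload 001111.
Concatenate: 011011001011110001111 = 0xD978F (21 bits → U+D978F).

U+D978F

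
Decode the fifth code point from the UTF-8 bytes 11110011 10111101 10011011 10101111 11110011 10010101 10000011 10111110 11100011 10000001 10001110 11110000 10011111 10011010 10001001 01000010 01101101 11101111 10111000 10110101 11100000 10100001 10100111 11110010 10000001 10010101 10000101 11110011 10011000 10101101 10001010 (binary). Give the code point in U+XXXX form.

U+0042

Offset 0: leading byte 0xF3 = 11110011 → 4-byte char #1 = F3 BD 9B AF.
Offset 4: leading byte 0xF3 = 11110011 → 4-byte char #2 = F3 95 83 BE.
Offset 8: leading byte 0xE3 = 11100011 → 3-byte char #3 = E3 81 8E.
Offset 11: leading byte 0xF0 = 11110000 → 4-byte char #4 = F0 9F 9A 89.
Offset 15: leading byte 0x42 = 01000010 → 1-byte char #5 = 42.
Leading byte 0x42 = 01000010 matches 0xxxxxxx → 1-byte sequence.
Byte 1: 0x42 = 01000010, payload 1000010 (7 bits).
Concatenate: 1000010 = 0x42 (7 bits → U+0042).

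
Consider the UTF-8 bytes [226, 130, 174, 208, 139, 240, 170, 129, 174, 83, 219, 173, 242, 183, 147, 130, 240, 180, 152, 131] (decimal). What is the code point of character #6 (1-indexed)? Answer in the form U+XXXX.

U+B74C2

Offset 0: leading byte 0xE2 = 11100010 → 3-byte char #1 = E2 82 AE.
Offset 3: leading byte 0xD0 = 11010000 → 2-byte char #2 = D0 8B.
Offset 5: leading byte 0xF0 = 11110000 → 4-byte char #3 = F0 AA 81 AE.
Offset 9: leading byte 0x53 = 01010011 → 1-byte char #4 = 53.
Offset 10: leading byte 0xDB = 11011011 → 2-byte char #5 = DB AD.
Offset 12: leading byte 0xF2 = 11110010 → 4-byte char #6 = F2 B7 93 82.
Leading byte 0xF2 = 11110010 matches 11110xxx → 4-byte sequence.
Byte 1: 0xF2 = 11110010, payload 010 (3 bits).
Byte 2: 0xB7 = 10110111 (10xxxxxx ✓), payload 110111.
Byte 3: 0x93 = 10010011 (10xxxxxx ✓), payload 010011.
Byte 4: 0x82 = 10000010 (10xxxxxx ✓), payload 000010.
Concatenate: 010110111010011000010 = 0xB74C2 (21 bits → U+B74C2).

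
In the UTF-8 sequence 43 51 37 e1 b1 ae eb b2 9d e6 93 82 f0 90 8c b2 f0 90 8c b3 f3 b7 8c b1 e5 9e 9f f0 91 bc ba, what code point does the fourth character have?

U+1C6E

Offset 0: leading byte 0x43 = 01000011 → 1-byte char #1 = 43.
Offset 1: leading byte 0x51 = 01010001 → 1-byte char #2 = 51.
Offset 2: leading byte 0x37 = 00110111 → 1-byte char #3 = 37.
Offset 3: leading byte 0xE1 = 11100001 → 3-byte char #4 = E1 B1 AE.
Leading byte 0xE1 = 11100001 matches 1110xxxx → 3-byte sequence.
Byte 1: 0xE1 = 11100001, payload 0001 (4 bits).
Byte 2: 0xB1 = 10110001 (10xxxxxx ✓), payload 110001.
Byte 3: 0xAE = 10101110 (10xxxxxx ✓), payload 101110.
Concatenate: 0001110001101110 = 0x1C6E (16 bits → U+1C6E).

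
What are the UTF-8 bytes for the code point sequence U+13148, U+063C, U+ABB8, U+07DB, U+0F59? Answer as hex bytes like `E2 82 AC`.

F0 93 85 88 D8 BC EA AE B8 DF 9B E0 BD 99

U+13148: 4-byte form → F0 93 85 88.
U+063C: 2-byte form → D8 BC.
U+ABB8: 3-byte form → EA AE B8.
U+07DB: 2-byte form → DF 9B.
U+0F59: 3-byte form → E0 BD 99.
Concatenated (14 bytes): F0 93 85 88 D8 BC EA AE B8 DF 9B E0 BD 99.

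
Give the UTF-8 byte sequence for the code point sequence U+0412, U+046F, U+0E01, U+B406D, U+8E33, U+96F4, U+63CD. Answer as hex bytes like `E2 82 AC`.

U+0412: 2-byte form → D0 92.
U+046F: 2-byte form → D1 AF.
U+0E01: 3-byte form → E0 B8 81.
U+B406D: 4-byte form → F2 B4 81 AD.
U+8E33: 3-byte form → E8 B8 B3.
U+96F4: 3-byte form → E9 9B B4.
U+63CD: 3-byte form → E6 8F 8D.
Concatenated (20 bytes): D0 92 D1 AF E0 B8 81 F2 B4 81 AD E8 B8 B3 E9 9B B4 E6 8F 8D.

D0 92 D1 AF E0 B8 81 F2 B4 81 AD E8 B8 B3 E9 9B B4 E6 8F 8D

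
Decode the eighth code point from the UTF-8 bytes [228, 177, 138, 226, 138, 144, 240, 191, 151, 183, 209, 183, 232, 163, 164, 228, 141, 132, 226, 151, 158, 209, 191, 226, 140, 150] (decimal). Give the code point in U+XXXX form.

U+047F

Offset 0: leading byte 0xE4 = 11100100 → 3-byte char #1 = E4 B1 8A.
Offset 3: leading byte 0xE2 = 11100010 → 3-byte char #2 = E2 8A 90.
Offset 6: leading byte 0xF0 = 11110000 → 4-byte char #3 = F0 BF 97 B7.
Offset 10: leading byte 0xD1 = 11010001 → 2-byte char #4 = D1 B7.
Offset 12: leading byte 0xE8 = 11101000 → 3-byte char #5 = E8 A3 A4.
Offset 15: leading byte 0xE4 = 11100100 → 3-byte char #6 = E4 8D 84.
Offset 18: leading byte 0xE2 = 11100010 → 3-byte char #7 = E2 97 9E.
Offset 21: leading byte 0xD1 = 11010001 → 2-byte char #8 = D1 BF.
Leading byte 0xD1 = 11010001 matches 110xxxxx → 2-byte sequence.
Byte 1: 0xD1 = 11010001, payload 10001 (5 bits).
Byte 2: 0xBF = 10111111 (10xxxxxx ✓), payload 111111.
Concatenate: 10001111111 = 0x47F (11 bits → U+047F).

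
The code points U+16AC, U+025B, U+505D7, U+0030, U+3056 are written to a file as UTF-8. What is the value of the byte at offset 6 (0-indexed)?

0x90

U+16AC → 3-byte form E1 9A AC at offsets 0–2.
U+025B → 2-byte form C9 9B at offsets 3–4.
U+505D7 → 4-byte form F1 90 97 97 at offsets 5–8.
Offset 6 falls in char 3's range; it's byte 2 of F1 90 97 97 = 0x90.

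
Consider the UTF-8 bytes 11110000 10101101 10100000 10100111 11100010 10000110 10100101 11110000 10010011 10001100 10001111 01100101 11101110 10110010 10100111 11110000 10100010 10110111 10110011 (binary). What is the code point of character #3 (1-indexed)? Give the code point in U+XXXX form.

U+1330F

Offset 0: leading byte 0xF0 = 11110000 → 4-byte char #1 = F0 AD A0 A7.
Offset 4: leading byte 0xE2 = 11100010 → 3-byte char #2 = E2 86 A5.
Offset 7: leading byte 0xF0 = 11110000 → 4-byte char #3 = F0 93 8C 8F.
Leading byte 0xF0 = 11110000 matches 11110xxx → 4-byte sequence.
Byte 1: 0xF0 = 11110000, payload 000 (3 bits).
Byte 2: 0x93 = 10010011 (10xxxxxx ✓), payload 010011.
Byte 3: 0x8C = 10001100 (10xxxxxx ✓), payload 001100.
Byte 4: 0x8F = 10001111 (10xxxxxx ✓), payload 001111.
Concatenate: 000010011001100001111 = 0x1330F (21 bits → U+1330F).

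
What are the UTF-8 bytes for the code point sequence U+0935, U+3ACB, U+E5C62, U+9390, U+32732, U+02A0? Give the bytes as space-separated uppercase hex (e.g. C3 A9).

E0 A4 B5 E3 AB 8B F3 A5 B1 A2 E9 8E 90 F0 B2 9C B2 CA A0

U+0935: 3-byte form → E0 A4 B5.
U+3ACB: 3-byte form → E3 AB 8B.
U+E5C62: 4-byte form → F3 A5 B1 A2.
U+9390: 3-byte form → E9 8E 90.
U+32732: 4-byte form → F0 B2 9C B2.
U+02A0: 2-byte form → CA A0.
Concatenated (19 bytes): E0 A4 B5 E3 AB 8B F3 A5 B1 A2 E9 8E 90 F0 B2 9C B2 CA A0.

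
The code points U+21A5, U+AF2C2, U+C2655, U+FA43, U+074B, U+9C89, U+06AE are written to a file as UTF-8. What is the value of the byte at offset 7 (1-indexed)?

1-indexed offset 7 is 0-indexed offset 6.
U+21A5 → 3-byte form E2 86 A5 at offsets 0–2.
U+AF2C2 → 4-byte form F2 AF 8B 82 at offsets 3–6.
Offset 6 falls in char 2's range; it's byte 4 of F2 AF 8B 82 = 0x82.

0x82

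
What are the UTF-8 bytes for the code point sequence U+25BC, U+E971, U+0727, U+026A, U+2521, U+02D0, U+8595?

E2 96 BC EE A5 B1 DC A7 C9 AA E2 94 A1 CB 90 E8 96 95

U+25BC: 3-byte form → E2 96 BC.
U+E971: 3-byte form → EE A5 B1.
U+0727: 2-byte form → DC A7.
U+026A: 2-byte form → C9 AA.
U+2521: 3-byte form → E2 94 A1.
U+02D0: 2-byte form → CB 90.
U+8595: 3-byte form → E8 96 95.
Concatenated (18 bytes): E2 96 BC EE A5 B1 DC A7 C9 AA E2 94 A1 CB 90 E8 96 95.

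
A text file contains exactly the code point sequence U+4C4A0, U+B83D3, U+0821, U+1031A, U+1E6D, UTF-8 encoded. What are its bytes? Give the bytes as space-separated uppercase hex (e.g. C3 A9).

F1 8C 92 A0 F2 B8 8F 93 E0 A0 A1 F0 90 8C 9A E1 B9 AD

U+4C4A0: 4-byte form → F1 8C 92 A0.
U+B83D3: 4-byte form → F2 B8 8F 93.
U+0821: 3-byte form → E0 A0 A1.
U+1031A: 4-byte form → F0 90 8C 9A.
U+1E6D: 3-byte form → E1 B9 AD.
Concatenated (18 bytes): F1 8C 92 A0 F2 B8 8F 93 E0 A0 A1 F0 90 8C 9A E1 B9 AD.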